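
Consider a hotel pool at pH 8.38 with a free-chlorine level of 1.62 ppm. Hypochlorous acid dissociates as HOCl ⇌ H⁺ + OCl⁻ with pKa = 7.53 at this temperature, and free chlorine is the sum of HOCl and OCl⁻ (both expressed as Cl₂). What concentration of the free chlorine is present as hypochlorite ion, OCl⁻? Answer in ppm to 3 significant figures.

1.42 ppm

[OCl⁻]/[HOCl] = 10^(pH − pKa) = 10^(8.38 − 7.53) = 10^0.85 = 7.079.
Fraction as HOCl = 1 / (1 + 7.079) = 0.1238.
OCl⁻ = (1 − 0.1238) × 1.62 ppm = 1.419 ppm.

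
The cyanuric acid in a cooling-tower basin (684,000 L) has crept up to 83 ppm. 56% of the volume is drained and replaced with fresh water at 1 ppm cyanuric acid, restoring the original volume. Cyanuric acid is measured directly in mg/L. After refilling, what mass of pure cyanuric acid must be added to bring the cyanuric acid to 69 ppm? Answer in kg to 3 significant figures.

After draining 56% and refilling: 83 × 0.44 + 1 × 0.56 = 37.08 ppm.
Deficit to target: 69 − 37.08 = 31.92 mg/L.
Mass: 31.92 mg/L × 684,000 L = 21,830 g cyanuric acid.

21.8 kg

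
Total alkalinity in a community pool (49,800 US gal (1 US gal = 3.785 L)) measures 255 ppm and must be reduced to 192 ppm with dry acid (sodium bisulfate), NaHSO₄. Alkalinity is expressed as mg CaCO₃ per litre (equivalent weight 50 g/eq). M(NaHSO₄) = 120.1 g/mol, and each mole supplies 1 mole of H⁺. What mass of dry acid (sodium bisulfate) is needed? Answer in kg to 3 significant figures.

28.5 kg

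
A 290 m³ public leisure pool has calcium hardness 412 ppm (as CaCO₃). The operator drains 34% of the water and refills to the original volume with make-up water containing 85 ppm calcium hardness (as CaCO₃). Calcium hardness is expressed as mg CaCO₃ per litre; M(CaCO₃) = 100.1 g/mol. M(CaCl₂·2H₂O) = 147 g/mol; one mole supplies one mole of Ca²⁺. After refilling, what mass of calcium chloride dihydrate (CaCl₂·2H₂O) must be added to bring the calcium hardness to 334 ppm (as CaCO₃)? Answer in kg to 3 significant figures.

14.1 kg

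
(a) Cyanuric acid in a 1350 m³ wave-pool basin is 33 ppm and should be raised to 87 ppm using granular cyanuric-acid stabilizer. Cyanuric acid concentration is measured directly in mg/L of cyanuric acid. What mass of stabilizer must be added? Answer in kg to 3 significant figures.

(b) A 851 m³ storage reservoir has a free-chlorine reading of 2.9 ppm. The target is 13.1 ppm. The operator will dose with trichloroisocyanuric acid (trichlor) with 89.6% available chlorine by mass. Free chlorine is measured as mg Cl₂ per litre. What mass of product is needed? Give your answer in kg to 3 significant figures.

(a) 72.9 kg; (b) 9.69 kg

(a) Volume: 1350 m³ = 1,350,000 L.
(a) CYA to add: (87 − 33) = 54 mg/L × 1,350,000 L = 72,900 g cyanuric acid.

(b) Volume: 851 m³ = 851,000 L.
(b) Chlorine deficit: 13.1 − 2.9 = 10.2 ppm = 10.2 mg/L as Cl₂.
(b) Cl₂ equivalent needed: 10.2 mg/L × 851,000 L = 8,680,000 mg = 8680 g.
(b) Product at 89.6% available chlorine: 8680 / 0.896 = 9688 g.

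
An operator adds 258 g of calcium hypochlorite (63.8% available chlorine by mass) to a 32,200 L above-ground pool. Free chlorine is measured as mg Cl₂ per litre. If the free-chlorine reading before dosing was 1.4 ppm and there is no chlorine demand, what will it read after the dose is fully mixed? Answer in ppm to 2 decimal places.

Available chlorine delivered: 258 g × 0.638 = 164.6 g as Cl₂.
Concentration rise: 164.6 g / 32,200 L = 5.112 mg/L = 5.11 ppm.
Final FC: 1.4 + 5.11 = 6.51 ppm.

6.51 ppm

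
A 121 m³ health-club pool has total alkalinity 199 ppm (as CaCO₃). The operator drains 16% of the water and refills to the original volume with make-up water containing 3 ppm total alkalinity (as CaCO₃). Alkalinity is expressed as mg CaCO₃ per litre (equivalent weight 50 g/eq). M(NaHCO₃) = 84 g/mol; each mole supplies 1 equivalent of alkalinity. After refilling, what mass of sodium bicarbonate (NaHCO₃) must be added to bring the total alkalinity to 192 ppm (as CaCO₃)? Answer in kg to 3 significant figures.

4.95 kg

Volume: 121 m³ = 121,000 L.
After draining 16% and refilling: 199 × 0.84 + 3 × 0.16 = 167.64 ppm.
Deficit to target: 192 − 167.64 = 24.36 mg/L.
As CaCO₃: 24.36 mg/L × 121,000 L = 2948 g; ÷ 50 g/eq ÷ 1 = 58.95 mol NaHCO₃.
Mass: 58.95 × 84 = 4952 g.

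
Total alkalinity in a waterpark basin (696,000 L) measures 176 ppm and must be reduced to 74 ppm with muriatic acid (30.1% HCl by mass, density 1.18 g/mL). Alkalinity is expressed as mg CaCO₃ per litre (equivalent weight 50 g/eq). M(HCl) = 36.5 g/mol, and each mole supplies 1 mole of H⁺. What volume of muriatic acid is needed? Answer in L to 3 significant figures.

146 L

Alkalinity to neutralize: (176 − 74) = 102 mg/L as CaCO₃ × 696,000 L = 70,990 g as CaCO₃.
Equivalents of H⁺ required: 70,990 ÷ 50 g/eq = 1420 eq = 1420 mol HCl.
Mass of HCl: 1420 × 36.5 = 51,820 g.
Mass of 30.1% solution: 51,820 / 0.301 = 172,200 g.
Volume: 172,200 g ÷ 1.18 g/mL = 145,900 mL.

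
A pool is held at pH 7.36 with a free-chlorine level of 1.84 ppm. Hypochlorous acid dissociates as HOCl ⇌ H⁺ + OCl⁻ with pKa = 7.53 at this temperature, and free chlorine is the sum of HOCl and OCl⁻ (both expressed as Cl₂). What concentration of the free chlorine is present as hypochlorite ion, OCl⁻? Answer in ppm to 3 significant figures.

[OCl⁻]/[HOCl] = 10^(pH − pKa) = 10^(7.36 − 7.53) = 10^-0.17 = 0.6761.
Fraction as HOCl = 1 / (1 + 0.6761) = 0.5966.
OCl⁻ = (1 − 0.5966) × 1.84 ppm = 0.7422 ppm.

0.742 ppm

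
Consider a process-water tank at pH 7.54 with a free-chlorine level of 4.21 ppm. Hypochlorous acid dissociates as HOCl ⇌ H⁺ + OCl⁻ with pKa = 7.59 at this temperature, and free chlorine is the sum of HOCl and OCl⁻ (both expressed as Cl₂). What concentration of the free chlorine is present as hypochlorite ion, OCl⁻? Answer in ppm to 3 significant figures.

1.98 ppm

[OCl⁻]/[HOCl] = 10^(pH − pKa) = 10^(7.54 − 7.59) = 10^-0.05 = 0.8913.
Fraction as HOCl = 1 / (1 + 0.8913) = 0.5288.
OCl⁻ = (1 − 0.5288) × 4.21 ppm = 1.984 ppm.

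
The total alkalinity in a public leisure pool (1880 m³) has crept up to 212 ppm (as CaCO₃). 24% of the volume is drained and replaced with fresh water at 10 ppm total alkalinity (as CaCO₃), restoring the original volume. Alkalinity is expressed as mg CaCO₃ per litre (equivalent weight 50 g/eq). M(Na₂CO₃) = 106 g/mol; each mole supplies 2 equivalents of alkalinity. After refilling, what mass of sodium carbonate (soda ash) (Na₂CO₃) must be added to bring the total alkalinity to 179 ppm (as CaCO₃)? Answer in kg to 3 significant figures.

Volume: 1880 m³ = 1,880,000 L.
After draining 24% and refilling: 212 × 0.76 + 10 × 0.24 = 163.52 ppm.
Deficit to target: 179 − 163.52 = 15.48 mg/L.
As CaCO₃: 15.48 mg/L × 1,880,000 L = 29,100 g; ÷ 50 g/eq ÷ 2 = 291 mol Na₂CO₃.
Mass: 291 × 106 = 30,850 g.

30.8 kg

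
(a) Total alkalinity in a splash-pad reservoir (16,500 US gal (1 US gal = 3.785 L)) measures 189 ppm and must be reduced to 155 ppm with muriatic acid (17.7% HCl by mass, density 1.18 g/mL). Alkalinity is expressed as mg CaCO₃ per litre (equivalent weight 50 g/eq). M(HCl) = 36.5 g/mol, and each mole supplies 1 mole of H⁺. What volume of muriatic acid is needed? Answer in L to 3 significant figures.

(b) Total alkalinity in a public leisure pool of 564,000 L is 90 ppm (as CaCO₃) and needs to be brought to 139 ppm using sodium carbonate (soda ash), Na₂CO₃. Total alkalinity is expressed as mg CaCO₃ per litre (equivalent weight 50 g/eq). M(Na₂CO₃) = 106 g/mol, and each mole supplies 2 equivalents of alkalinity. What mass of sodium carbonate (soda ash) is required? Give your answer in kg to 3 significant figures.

(a) 7.42 L; (b) 29.3 kg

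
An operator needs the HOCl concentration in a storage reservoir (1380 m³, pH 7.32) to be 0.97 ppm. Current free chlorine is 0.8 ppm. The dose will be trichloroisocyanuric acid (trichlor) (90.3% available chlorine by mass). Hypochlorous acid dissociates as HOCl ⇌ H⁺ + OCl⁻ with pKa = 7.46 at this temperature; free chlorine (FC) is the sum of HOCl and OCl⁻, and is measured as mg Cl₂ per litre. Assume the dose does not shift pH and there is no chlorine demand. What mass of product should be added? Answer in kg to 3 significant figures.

1.33 kg

Volume: 1380 m³ = 1,380,000 L.
[OCl⁻]/[HOCl] = 10^(pH − pKa) = 10^(7.32 − 7.46) = 0.7244; fraction as HOCl = 1/(1 + 0.7244) = 0.5799.
Free chlorine required for 0.97 ppm HOCl: 0.97 / 0.5799 = 1.673 ppm.
FC to add: 1.673 − 0.8 = 0.8727 mg/L as Cl₂.
Cl₂ equivalent: 0.8727 mg/L × 1,380,000 L = 1204 g.
Product at 90.3% available Cl: 1204 / 0.903 = 1334 g.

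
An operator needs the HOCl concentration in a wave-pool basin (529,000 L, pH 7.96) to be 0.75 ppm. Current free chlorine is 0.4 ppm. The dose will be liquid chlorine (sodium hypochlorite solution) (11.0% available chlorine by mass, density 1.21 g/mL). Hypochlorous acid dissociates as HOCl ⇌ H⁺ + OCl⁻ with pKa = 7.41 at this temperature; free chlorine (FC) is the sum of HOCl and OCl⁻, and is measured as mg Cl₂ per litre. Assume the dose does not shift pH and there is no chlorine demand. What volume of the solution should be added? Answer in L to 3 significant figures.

12.0 L

[OCl⁻]/[HOCl] = 10^(pH − pKa) = 10^(7.96 − 7.41) = 3.548; fraction as HOCl = 1/(1 + 3.548) = 0.2199.
Free chlorine required for 0.75 ppm HOCl: 0.75 / 0.2199 = 3.411 ppm.
FC to add: 3.411 − 0.4 = 3.011 mg/L as Cl₂.
Cl₂ equivalent: 3.011 mg/L × 529,000 L = 1593 g.
Product at 11.0% available Cl: 1593 / 0.11 = 14,480 g.
Volume: 14,480 g ÷ 1.21 g/mL = 11,970 mL.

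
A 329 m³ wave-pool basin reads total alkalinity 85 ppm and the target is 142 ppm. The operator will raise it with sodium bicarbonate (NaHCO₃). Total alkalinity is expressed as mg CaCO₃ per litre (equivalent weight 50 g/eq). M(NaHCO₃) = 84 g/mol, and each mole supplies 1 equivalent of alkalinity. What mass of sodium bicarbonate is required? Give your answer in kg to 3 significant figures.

Volume: 329 m³ = 329,000 L.
Alkalinity to add: (142 − 85) = 57 mg/L as CaCO₃ × 329,000 L = 18,750 g as CaCO₃.
Equivalents: 18,750 g ÷ 50 g/eq = 375.1 eq.
NaHCO₃ supplies 1 eq per mole → 375.1 mol.
Mass: 375.1 mol × 84 g/mol = 31,510 g.

31.5 kg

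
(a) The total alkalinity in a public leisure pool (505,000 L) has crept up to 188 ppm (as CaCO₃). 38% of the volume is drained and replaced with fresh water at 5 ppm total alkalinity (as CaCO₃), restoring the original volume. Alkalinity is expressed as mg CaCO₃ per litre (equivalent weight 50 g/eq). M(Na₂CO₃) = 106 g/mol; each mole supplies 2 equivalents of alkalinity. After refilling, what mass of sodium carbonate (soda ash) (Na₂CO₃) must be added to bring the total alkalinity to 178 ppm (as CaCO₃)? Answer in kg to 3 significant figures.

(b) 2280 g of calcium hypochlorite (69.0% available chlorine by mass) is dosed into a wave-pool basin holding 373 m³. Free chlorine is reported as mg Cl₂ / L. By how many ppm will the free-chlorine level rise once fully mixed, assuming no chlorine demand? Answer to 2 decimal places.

(a) After draining 38% and refilling: 188 × 0.62 + 5 × 0.38 = 118.46 ppm.
(a) Deficit to target: 178 − 118.46 = 59.54 mg/L.
(a) As CaCO₃: 59.54 mg/L × 505,000 L = 30,070 g; ÷ 50 g/eq ÷ 2 = 300.7 mol Na₂CO₃.
(a) Mass: 300.7 × 106 = 31,870 g.

(b) Volume: 373 m³ = 373,000 L.
(b) Available chlorine delivered: 2280 g × 0.69 = 1573 g as Cl₂.
(b) Concentration rise: 1573 g / 373,000 L = 4.218 mg/L = 4.22 ppm.

(a) 31.9 kg; (b) 4.22 ppm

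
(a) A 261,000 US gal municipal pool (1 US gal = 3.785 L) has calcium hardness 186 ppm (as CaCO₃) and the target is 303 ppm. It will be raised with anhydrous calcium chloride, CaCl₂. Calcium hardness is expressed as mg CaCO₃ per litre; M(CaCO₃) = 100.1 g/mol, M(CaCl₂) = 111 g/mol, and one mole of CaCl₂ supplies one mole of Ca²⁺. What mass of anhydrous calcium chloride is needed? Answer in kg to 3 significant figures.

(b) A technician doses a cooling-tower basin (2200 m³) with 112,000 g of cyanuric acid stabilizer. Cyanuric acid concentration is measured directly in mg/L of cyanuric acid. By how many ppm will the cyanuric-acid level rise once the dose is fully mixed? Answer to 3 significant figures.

(a) 128 kg; (b) 50.9 ppm

(a) Volume: 261,000 US gal × 3.785 L/gal = 987,885 L.
(a) Hardness to add: (303 − 186) = 117 mg/L as CaCO₃ × 987,885 L = 115,600 g as CaCO₃.
(a) Moles of Ca²⁺ (1 mol Ca²⁺ ≡ 1 mol CaCO₃): 115,600 / 100.1 g/mol = 1155 mol.
(a) Mass of CaCl₂: 1155 × 111 = 128,200 g.

(b) Volume: 2200 m³ = 2,200,000 L.
(b) Rise: 112,000 g / 2,200,000 L × 1000 = 50.91 mg/L.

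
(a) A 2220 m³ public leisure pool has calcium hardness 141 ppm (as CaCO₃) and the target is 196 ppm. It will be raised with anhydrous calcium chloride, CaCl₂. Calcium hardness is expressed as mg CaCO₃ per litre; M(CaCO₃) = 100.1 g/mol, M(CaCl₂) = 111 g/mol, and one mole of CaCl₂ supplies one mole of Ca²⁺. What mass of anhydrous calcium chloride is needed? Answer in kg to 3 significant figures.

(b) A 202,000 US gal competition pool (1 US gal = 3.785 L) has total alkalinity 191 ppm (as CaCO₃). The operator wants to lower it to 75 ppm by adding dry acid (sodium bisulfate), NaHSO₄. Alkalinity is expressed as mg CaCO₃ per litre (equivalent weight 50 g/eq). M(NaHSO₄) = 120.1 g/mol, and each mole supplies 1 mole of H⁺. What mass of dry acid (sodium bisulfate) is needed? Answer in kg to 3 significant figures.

(a) Volume: 2220 m³ = 2,220,000 L.
(a) Hardness to add: (196 − 141) = 55 mg/L as CaCO₃ × 2,220,000 L = 122,100 g as CaCO₃.
(a) Moles of Ca²⁺ (1 mol Ca²⁺ ≡ 1 mol CaCO₃): 122,100 / 100.1 g/mol = 1220 mol.
(a) Mass of CaCl₂: 1220 × 111 = 135,400 g.

(b) Volume: 202,000 US gal × 3.785 L/gal = 764,570 L.
(b) Alkalinity to neutralize: (191 − 75) = 116 mg/L as CaCO₃ × 764,570 L = 88,690 g as CaCO₃.
(b) Equivalents of H⁺ required: 88,690 ÷ 50 g/eq = 1774 eq = 1774 mol NaHSO₄.
(b) Mass of NaHSO₄: 1774 × 120.1 = 213,000 g.

(a) 135 kg; (b) 213 kg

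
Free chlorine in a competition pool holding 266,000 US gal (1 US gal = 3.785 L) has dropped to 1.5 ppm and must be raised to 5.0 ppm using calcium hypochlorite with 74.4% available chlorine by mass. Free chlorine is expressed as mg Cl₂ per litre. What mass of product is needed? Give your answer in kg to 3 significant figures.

Volume: 266,000 US gal × 3.785 L/gal = 1,006,810 L.
Chlorine deficit: 5.0 − 1.5 = 3.5 ppm = 3.5 mg/L as Cl₂.
Cl₂ equivalent needed: 3.5 mg/L × 1,006,810 L = 3,524,000 mg = 3524 g.
Product at 74.4% available chlorine: 3524 / 0.744 = 4736 g.

4.74 kg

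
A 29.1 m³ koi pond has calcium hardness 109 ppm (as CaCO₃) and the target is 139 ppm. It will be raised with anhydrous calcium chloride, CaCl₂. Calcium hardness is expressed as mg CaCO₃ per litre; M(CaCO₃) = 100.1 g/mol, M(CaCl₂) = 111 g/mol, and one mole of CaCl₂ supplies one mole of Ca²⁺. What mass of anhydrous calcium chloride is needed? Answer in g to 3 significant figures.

968 g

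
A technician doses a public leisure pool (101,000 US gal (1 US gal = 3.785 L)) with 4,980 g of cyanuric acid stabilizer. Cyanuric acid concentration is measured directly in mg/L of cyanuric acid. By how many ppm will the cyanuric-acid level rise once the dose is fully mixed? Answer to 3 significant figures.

Volume: 101,000 US gal × 3.785 L/gal = 382,285 L.
Rise: 4,980 g / 382,285 L × 1000 = 13.03 mg/L.

13.0 ppm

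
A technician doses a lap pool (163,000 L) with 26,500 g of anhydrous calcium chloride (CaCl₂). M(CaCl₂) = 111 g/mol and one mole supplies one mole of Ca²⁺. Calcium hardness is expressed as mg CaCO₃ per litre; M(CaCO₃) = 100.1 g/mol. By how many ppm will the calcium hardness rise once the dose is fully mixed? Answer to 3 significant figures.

147 ppm

Moles of Ca²⁺: 26,500 g ÷ 111 g/mol = 238.7 mol.
As CaCO₃: 238.7 mol × 100.1 g/mol = 23,900 g.
Rise: 23,900 g / 163,000 L × 1000 = 146.6 mg/L.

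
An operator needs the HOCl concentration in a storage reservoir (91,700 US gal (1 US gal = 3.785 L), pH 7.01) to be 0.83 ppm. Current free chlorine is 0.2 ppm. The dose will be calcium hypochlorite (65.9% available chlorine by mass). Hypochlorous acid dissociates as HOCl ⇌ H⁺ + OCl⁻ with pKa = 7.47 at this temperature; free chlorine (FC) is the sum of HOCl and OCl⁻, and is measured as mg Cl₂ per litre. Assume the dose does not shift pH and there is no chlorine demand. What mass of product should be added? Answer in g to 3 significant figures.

Volume: 91,700 US gal × 3.785 L/gal = 347,084 L.
[OCl⁻]/[HOCl] = 10^(pH − pKa) = 10^(7.01 − 7.47) = 0.3467; fraction as HOCl = 1/(1 + 0.3467) = 0.7425.
Free chlorine required for 0.83 ppm HOCl: 0.83 / 0.7425 = 1.118 ppm.
FC to add: 1.118 − 0.2 = 0.9178 mg/L as Cl₂.
Cl₂ equivalent: 0.9178 mg/L × 347,084 L = 318.6 g.
Product at 65.9% available Cl: 318.6 / 0.659 = 483.4 g.

483 g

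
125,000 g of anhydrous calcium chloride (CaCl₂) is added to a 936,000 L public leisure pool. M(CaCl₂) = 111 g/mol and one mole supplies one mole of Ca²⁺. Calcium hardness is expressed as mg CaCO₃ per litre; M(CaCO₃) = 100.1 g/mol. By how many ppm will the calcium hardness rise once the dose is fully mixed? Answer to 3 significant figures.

Moles of Ca²⁺: 125,000 g ÷ 111 g/mol = 1126 mol.
As CaCO₃: 1126 mol × 100.1 g/mol = 112,700 g.
Rise: 112,700 g / 936,000 L × 1000 = 120.4 mg/L.

120 ppm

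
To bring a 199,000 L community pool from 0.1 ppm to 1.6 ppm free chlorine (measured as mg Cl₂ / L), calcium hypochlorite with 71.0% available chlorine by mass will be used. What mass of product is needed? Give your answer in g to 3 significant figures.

420 g

Chlorine deficit: 1.6 − 0.1 = 1.5 ppm = 1.5 mg/L as Cl₂.
Cl₂ equivalent needed: 1.5 mg/L × 199,000 L = 298,500 mg = 298.5 g.
Product at 71.0% available chlorine: 298.5 / 0.71 = 420.4 g.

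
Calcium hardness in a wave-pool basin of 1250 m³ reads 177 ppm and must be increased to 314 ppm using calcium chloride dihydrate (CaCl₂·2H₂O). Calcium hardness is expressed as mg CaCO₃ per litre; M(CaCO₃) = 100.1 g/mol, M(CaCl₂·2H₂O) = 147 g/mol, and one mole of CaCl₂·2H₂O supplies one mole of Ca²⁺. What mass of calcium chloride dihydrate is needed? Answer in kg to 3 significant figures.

251 kg

Volume: 1250 m³ = 1,250,000 L.
Hardness to add: (314 − 177) = 137 mg/L as CaCO₃ × 1,250,000 L = 171,200 g as CaCO₃.
Moles of Ca²⁺ (1 mol Ca²⁺ ≡ 1 mol CaCO₃): 171,200 / 100.1 g/mol = 1711 mol.
Mass of CaCl₂·2H₂O: 1711 × 147 = 251,500 g.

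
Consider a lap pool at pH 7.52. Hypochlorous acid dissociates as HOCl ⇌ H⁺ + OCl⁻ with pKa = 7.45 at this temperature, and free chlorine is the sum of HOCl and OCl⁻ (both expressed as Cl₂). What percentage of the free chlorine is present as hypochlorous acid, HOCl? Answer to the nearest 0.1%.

46.0%

[OCl⁻]/[HOCl] = 10^(pH − pKa) = 10^(7.52 − 7.45) = 10^0.07 = 1.175.
Fraction as HOCl = 1 / (1 + 1.175) = 0.4598.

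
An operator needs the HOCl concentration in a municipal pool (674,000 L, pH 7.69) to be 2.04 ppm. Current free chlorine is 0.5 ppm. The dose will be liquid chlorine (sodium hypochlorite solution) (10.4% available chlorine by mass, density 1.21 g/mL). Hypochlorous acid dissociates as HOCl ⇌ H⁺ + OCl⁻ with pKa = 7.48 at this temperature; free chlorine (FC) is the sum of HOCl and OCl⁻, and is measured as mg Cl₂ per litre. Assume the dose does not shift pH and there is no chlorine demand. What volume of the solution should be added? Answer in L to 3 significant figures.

26.0 L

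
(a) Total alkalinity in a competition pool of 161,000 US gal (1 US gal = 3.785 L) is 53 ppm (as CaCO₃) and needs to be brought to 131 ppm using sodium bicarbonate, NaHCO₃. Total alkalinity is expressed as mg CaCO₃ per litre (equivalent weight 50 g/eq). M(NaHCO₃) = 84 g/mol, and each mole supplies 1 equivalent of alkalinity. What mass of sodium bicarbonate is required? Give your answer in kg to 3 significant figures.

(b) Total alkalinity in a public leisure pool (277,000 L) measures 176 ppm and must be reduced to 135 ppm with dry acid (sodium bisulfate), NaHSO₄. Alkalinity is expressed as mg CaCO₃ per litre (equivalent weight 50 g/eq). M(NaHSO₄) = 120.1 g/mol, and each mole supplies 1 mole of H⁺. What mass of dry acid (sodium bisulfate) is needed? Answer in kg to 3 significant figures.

(a) Volume: 161,000 US gal × 3.785 L/gal = 609,385 L.
(a) Alkalinity to add: (131 − 53) = 78 mg/L as CaCO₃ × 609,385 L = 47,530 g as CaCO₃.
(a) Equivalents: 47,530 g ÷ 50 g/eq = 950.6 eq.
(a) NaHCO₃ supplies 1 eq per mole → 950.6 mol.
(a) Mass: 950.6 mol × 84 g/mol = 79,850 g.

(b) Alkalinity to neutralize: (176 − 135) = 41 mg/L as CaCO₃ × 277,000 L = 11,360 g as CaCO₃.
(b) Equivalents of H⁺ required: 11,360 ÷ 50 g/eq = 227.1 eq = 227.1 mol NaHSO₄.
(b) Mass of NaHSO₄: 227.1 × 120.1 = 27,280 g.

(a) 79.9 kg; (b) 27.3 kg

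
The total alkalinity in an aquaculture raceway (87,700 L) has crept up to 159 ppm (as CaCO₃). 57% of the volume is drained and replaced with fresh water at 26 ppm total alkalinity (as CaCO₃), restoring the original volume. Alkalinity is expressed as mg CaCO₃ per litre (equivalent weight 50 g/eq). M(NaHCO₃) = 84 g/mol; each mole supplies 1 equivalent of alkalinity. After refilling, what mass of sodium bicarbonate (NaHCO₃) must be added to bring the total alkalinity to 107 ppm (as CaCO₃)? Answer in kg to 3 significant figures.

After draining 57% and refilling: 159 × 0.43 + 26 × 0.57 = 83.19 ppm.
Deficit to target: 107 − 83.19 = 23.81 mg/L.
As CaCO₃: 23.81 mg/L × 87,700 L = 2088 g; ÷ 50 g/eq ÷ 1 = 41.76 mol NaHCO₃.
Mass: 41.76 × 84 = 3508 g.

3.51 kg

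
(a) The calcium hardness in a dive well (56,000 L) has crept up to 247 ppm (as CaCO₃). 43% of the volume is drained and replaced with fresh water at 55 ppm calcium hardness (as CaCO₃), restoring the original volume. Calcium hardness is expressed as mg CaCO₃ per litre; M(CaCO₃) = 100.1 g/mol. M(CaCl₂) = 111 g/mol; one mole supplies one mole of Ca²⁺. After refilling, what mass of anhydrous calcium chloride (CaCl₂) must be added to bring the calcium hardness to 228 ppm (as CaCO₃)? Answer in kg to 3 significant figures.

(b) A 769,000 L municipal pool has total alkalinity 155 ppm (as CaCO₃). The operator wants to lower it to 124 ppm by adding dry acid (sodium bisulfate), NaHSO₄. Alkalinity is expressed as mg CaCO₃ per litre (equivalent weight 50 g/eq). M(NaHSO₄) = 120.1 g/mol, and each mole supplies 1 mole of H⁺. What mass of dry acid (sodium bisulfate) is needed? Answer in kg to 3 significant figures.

(a) 3.95 kg; (b) 57.3 kg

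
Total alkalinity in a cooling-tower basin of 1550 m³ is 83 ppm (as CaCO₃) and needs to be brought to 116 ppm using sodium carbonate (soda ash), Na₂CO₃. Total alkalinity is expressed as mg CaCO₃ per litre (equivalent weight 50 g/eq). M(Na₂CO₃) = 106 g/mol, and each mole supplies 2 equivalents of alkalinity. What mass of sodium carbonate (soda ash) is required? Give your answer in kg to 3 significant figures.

54.2 kg

Volume: 1550 m³ = 1,550,000 L.
Alkalinity to add: (116 − 83) = 33 mg/L as CaCO₃ × 1,550,000 L = 51,150 g as CaCO₃.
Equivalents: 51,150 g ÷ 50 g/eq = 1023 eq.
Each mole of Na₂CO₃ supplies 2 eq, so 1023 / 2 = 511.5 mol.
Mass: 511.5 mol × 106 g/mol = 54,220 g.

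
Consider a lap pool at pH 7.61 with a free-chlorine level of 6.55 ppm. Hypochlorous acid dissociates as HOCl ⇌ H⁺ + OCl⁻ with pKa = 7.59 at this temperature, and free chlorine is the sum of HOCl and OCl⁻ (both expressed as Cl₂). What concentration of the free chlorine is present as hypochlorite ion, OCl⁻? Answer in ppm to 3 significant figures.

[OCl⁻]/[HOCl] = 10^(pH − pKa) = 10^(7.61 − 7.59) = 10^0.02 = 1.047.
Fraction as HOCl = 1 / (1 + 1.047) = 0.4885.
OCl⁻ = (1 − 0.4885) × 6.55 ppm = 3.35 ppm.

3.35 ppm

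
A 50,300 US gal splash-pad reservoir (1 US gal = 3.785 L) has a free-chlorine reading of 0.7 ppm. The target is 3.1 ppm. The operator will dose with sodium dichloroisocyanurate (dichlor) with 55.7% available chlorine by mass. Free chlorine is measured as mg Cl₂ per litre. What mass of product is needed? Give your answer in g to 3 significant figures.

Volume: 50,300 US gal × 3.785 L/gal = 190,386 L.
Chlorine deficit: 3.1 − 0.7 = 2.4 ppm = 2.4 mg/L as Cl₂.
Cl₂ equivalent needed: 2.4 mg/L × 190,386 L = 456,900 mg = 456.9 g.
Product at 55.7% available chlorine: 456.9 / 0.557 = 820.3 g.

820 g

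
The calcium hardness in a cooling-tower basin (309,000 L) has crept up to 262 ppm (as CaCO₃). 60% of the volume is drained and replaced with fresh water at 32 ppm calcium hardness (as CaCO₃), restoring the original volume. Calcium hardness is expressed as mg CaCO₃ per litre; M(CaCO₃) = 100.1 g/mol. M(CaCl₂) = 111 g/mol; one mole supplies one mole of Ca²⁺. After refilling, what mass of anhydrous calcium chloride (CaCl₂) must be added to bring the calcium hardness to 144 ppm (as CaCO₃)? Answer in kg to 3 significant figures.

After draining 60% and refilling: 262 × 0.40 + 32 × 0.60 = 124 ppm.
Deficit to target: 144 − 124 = 20 mg/L.
As CaCO₃: 20 mg/L × 309,000 L = 6180 g; ÷ 100.1 = 61.74 mol Ca²⁺.
Mass: 61.74 × 111 = 6853 g.

6.85 kg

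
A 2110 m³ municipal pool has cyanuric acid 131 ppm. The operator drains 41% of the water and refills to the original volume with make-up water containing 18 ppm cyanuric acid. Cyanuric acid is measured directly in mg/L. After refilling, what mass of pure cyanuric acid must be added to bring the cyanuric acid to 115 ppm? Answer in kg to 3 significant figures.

64.0 kg

Volume: 2110 m³ = 2,110,000 L.
After draining 41% and refilling: 131 × 0.59 + 18 × 0.41 = 84.67 ppm.
Deficit to target: 115 − 84.67 = 30.33 mg/L.
Mass: 30.33 mg/L × 2,110,000 L = 64,000 g cyanuric acid.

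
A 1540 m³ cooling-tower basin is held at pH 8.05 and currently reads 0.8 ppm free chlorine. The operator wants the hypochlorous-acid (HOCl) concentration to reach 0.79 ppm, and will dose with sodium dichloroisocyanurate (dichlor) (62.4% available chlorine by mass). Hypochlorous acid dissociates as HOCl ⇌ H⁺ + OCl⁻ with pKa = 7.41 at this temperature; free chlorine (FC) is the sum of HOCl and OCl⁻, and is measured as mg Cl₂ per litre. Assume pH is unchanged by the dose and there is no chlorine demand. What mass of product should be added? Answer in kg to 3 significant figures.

Volume: 1540 m³ = 1,540,000 L.
[OCl⁻]/[HOCl] = 10^(pH − pKa) = 10^(8.05 − 7.41) = 4.365; fraction as HOCl = 1/(1 + 4.365) = 0.1864.
Free chlorine required for 0.79 ppm HOCl: 0.79 / 0.1864 = 4.238 ppm.
FC to add: 4.238 − 0.8 = 3.438 mg/L as Cl₂.
Cl₂ equivalent: 3.438 mg/L × 1,540,000 L = 5295 g.
Product at 62.4% available Cl: 5295 / 0.624 = 8486 g.

8.49 kg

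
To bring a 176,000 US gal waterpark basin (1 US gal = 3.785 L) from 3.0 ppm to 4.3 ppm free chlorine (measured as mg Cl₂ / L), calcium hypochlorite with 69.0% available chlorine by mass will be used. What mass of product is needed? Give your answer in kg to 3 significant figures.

1.26 kg

Volume: 176,000 US gal × 3.785 L/gal = 666,160 L.
Chlorine deficit: 4.3 − 3.0 = 1.3 ppm = 1.3 mg/L as Cl₂.
Cl₂ equivalent needed: 1.3 mg/L × 666,160 L = 866,000 mg = 866 g.
Product at 69.0% available chlorine: 866 / 0.69 = 1255 g.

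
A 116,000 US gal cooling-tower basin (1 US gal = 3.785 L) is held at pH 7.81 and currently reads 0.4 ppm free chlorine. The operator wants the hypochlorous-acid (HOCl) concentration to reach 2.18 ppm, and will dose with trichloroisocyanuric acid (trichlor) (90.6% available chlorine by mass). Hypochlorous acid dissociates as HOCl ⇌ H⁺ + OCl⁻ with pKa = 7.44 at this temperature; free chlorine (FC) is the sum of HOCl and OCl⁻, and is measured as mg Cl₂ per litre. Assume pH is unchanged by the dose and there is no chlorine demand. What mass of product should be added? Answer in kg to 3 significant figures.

3.34 kg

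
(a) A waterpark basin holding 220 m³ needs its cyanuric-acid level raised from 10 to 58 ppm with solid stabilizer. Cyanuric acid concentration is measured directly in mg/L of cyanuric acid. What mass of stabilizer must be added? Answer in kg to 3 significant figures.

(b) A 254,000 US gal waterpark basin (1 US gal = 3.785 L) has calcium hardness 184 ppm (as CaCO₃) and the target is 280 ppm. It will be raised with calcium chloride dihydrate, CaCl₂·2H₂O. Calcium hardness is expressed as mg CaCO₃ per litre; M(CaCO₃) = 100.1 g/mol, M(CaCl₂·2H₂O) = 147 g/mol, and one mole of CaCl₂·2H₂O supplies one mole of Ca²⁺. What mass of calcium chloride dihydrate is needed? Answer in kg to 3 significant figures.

(a) 10.6 kg; (b) 136 kg

(a) Volume: 220 m³ = 220,000 L.
(a) CYA to add: (58 − 10) = 48 mg/L × 220,000 L = 10,560 g cyanuric acid.

(b) Volume: 254,000 US gal × 3.785 L/gal = 961,390 L.
(b) Hardness to add: (280 − 184) = 96 mg/L as CaCO₃ × 961,390 L = 92,290 g as CaCO₃.
(b) Moles of Ca²⁺ (1 mol Ca²⁺ ≡ 1 mol CaCO₃): 92,290 / 100.1 g/mol = 922 mol.
(b) Mass of CaCl₂·2H₂O: 922 × 147 = 135,500 g.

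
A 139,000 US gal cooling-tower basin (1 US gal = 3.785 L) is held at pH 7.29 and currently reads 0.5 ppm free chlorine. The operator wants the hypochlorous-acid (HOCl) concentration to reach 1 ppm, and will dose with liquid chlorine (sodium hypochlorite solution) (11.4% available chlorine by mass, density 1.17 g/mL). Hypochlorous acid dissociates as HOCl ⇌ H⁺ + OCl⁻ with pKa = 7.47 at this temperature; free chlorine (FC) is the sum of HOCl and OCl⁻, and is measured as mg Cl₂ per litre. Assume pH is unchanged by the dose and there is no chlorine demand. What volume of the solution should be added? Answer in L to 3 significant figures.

4.58 L

Volume: 139,000 US gal × 3.785 L/gal = 526,115 L.
[OCl⁻]/[HOCl] = 10^(pH − pKa) = 10^(7.29 − 7.47) = 0.6607; fraction as HOCl = 1/(1 + 0.6607) = 0.6022.
Free chlorine required for 1 ppm HOCl: 1 / 0.6022 = 1.661 ppm.
FC to add: 1.661 − 0.5 = 1.161 mg/L as Cl₂.
Cl₂ equivalent: 1.161 mg/L × 526,115 L = 610.7 g.
Product at 11.4% available Cl: 610.7 / 0.114 = 5357 g.
Volume: 5357 g ÷ 1.17 g/mL = 4578 mL.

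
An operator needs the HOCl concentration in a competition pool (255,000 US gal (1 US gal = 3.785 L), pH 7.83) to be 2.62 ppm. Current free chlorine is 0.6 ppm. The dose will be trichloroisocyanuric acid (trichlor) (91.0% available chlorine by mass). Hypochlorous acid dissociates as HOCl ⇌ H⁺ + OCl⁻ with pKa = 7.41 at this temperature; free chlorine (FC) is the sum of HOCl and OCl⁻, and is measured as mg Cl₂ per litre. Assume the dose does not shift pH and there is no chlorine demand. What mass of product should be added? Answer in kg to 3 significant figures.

Volume: 255,000 US gal × 3.785 L/gal = 965,175 L.
[OCl⁻]/[HOCl] = 10^(pH − pKa) = 10^(7.83 − 7.41) = 2.63; fraction as HOCl = 1/(1 + 2.63) = 0.2755.
Free chlorine required for 2.62 ppm HOCl: 2.62 / 0.2755 = 9.511 ppm.
FC to add: 9.511 − 0.6 = 8.911 mg/L as Cl₂.
Cl₂ equivalent: 8.911 mg/L × 965,175 L = 8601 g.
Product at 91.0% available Cl: 8601 / 0.91 = 9452 g.

9.45 kg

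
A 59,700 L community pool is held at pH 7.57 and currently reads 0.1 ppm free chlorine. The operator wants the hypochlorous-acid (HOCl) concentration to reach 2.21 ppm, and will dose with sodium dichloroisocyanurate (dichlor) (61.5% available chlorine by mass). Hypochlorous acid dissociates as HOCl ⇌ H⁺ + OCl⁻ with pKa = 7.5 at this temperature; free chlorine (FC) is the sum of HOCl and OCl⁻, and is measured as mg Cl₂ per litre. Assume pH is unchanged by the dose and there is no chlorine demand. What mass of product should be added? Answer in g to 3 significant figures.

457 g

[OCl⁻]/[HOCl] = 10^(pH − pKa) = 10^(7.57 − 7.5) = 1.175; fraction as HOCl = 1/(1 + 1.175) = 0.4598.
Free chlorine required for 2.21 ppm HOCl: 2.21 / 0.4598 = 4.807 ppm.
FC to add: 4.807 − 0.1 = 4.707 mg/L as Cl₂.
Cl₂ equivalent: 4.707 mg/L × 59,700 L = 281 g.
Product at 61.5% available Cl: 281 / 0.615 = 456.9 g.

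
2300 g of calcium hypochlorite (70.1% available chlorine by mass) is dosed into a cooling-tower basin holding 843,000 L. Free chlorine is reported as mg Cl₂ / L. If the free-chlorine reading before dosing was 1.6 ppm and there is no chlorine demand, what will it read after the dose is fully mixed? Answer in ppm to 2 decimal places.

3.51 ppm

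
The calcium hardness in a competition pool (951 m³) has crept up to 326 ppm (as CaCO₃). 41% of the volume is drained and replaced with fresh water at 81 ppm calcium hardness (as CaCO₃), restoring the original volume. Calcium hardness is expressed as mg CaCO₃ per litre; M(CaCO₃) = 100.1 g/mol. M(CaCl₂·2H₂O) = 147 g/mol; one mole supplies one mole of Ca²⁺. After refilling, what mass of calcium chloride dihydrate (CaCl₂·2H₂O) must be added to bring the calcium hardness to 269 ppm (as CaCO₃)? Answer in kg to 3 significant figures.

60.7 kg

Volume: 951 m³ = 951,000 L.
After draining 41% and refilling: 326 × 0.59 + 81 × 0.41 = 225.55 ppm.
Deficit to target: 269 − 225.55 = 43.45 mg/L.
As CaCO₃: 43.45 mg/L × 951,000 L = 41,320 g; ÷ 100.1 = 412.8 mol Ca²⁺.
Mass: 412.8 × 147 = 60,680 g.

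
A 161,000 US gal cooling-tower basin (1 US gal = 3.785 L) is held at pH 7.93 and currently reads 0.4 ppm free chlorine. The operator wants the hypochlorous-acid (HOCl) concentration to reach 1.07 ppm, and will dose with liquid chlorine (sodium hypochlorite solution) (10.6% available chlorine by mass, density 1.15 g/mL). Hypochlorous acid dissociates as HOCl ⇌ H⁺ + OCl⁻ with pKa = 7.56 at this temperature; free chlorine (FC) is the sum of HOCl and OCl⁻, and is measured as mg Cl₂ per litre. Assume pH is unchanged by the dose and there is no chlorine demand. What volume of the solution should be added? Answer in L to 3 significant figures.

15.9 L

Volume: 161,000 US gal × 3.785 L/gal = 609,385 L.
[OCl⁻]/[HOCl] = 10^(pH − pKa) = 10^(7.93 − 7.56) = 2.344; fraction as HOCl = 1/(1 + 2.344) = 0.299.
Free chlorine required for 1.07 ppm HOCl: 1.07 / 0.299 = 3.578 ppm.
FC to add: 3.578 − 0.4 = 3.178 mg/L as Cl₂.
Cl₂ equivalent: 3.178 mg/L × 609,385 L = 1937 g.
Product at 10.6% available Cl: 1937 / 0.106 = 18,270 g.
Volume: 18,270 g ÷ 1.15 g/mL = 15,890 mL.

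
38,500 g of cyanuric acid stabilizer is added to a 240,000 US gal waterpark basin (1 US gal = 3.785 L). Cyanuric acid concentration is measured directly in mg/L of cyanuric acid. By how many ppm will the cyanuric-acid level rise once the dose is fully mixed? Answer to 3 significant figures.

42.4 ppm

Volume: 240,000 US gal × 3.785 L/gal = 908,400 L.
Rise: 38,500 g / 908,400 L × 1000 = 42.38 mg/L.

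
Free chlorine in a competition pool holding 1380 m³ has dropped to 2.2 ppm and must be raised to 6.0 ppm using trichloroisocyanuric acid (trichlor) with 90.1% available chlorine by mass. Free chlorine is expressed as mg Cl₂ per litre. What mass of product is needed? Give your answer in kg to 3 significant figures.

5.82 kg

Volume: 1380 m³ = 1,380,000 L.
Chlorine deficit: 6.0 − 2.2 = 3.8 ppm = 3.8 mg/L as Cl₂.
Cl₂ equivalent needed: 3.8 mg/L × 1,380,000 L = 5,244,000 mg = 5244 g.
Product at 90.1% available chlorine: 5244 / 0.901 = 5820 g.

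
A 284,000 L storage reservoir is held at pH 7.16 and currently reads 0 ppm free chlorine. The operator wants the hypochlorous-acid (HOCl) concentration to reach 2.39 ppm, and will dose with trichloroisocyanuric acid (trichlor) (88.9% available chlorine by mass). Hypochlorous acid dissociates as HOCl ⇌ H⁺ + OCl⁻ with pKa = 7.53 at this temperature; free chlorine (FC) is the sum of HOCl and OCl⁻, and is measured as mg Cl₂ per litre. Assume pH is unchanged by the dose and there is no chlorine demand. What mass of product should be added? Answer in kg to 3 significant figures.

[OCl⁻]/[HOCl] = 10^(pH − pKa) = 10^(7.16 − 7.53) = 0.4266; fraction as HOCl = 1/(1 + 0.4266) = 0.701.
Free chlorine required for 2.39 ppm HOCl: 2.39 / 0.701 = 3.41 ppm.
FC to add: 3.41 − 0 = 3.41 mg/L as Cl₂.
Cl₂ equivalent: 3.41 mg/L × 284,000 L = 968.3 g.
Product at 88.9% available Cl: 968.3 / 0.889 = 1089 g.

1.09 kg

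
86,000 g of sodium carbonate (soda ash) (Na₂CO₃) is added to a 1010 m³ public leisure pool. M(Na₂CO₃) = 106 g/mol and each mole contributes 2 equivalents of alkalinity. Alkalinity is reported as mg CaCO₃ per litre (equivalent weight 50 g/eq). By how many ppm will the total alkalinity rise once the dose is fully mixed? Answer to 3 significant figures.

80.3 ppm

Volume: 1010 m³ = 1,010,000 L.
Moles of Na₂CO₃: 86,000 g ÷ 106 g/mol = 811.3 mol → 1623 eq of alkalinity.
As CaCO₃: 1623 eq × 50 g/eq = 81,130 g.
Rise: 81,130 g / 1,010,000 L × 1000 = 80.33 mg/L.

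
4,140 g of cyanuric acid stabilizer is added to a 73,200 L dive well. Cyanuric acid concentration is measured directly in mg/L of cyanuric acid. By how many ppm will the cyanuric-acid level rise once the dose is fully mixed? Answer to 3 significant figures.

Rise: 4,140 g / 73,200 L × 1000 = 56.56 mg/L.

56.6 ppm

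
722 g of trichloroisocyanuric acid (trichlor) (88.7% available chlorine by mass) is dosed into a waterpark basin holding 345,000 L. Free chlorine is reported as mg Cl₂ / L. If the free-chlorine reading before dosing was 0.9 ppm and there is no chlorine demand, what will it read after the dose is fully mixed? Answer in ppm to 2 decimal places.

2.76 ppm

Available chlorine delivered: 722 g × 0.887 = 640.4 g as Cl₂.
Concentration rise: 640.4 g / 345,000 L = 1.856 mg/L = 1.86 ppm.
Final FC: 0.9 + 1.86 = 2.76 ppm.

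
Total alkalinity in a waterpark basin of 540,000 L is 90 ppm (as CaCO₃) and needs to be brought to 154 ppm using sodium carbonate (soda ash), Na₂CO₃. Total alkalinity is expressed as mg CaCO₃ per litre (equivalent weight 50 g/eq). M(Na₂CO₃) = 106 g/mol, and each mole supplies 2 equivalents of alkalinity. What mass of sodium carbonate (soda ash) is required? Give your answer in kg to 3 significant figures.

Alkalinity to add: (154 − 90) = 64 mg/L as CaCO₃ × 540,000 L = 34,560 g as CaCO₃.
Equivalents: 34,560 g ÷ 50 g/eq = 691.2 eq.
Each mole of Na₂CO₃ supplies 2 eq, so 691.2 / 2 = 345.6 mol.
Mass: 345.6 mol × 106 g/mol = 36,630 g.

36.6 kg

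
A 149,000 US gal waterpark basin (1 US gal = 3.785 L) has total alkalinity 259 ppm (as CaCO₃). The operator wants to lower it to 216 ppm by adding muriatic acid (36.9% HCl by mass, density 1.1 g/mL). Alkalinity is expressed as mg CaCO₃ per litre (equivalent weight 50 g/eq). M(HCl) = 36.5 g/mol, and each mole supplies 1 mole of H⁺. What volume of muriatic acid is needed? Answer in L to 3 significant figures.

Volume: 149,000 US gal × 3.785 L/gal = 563,965 L.
Alkalinity to neutralize: (259 − 216) = 43 mg/L as CaCO₃ × 563,965 L = 24,250 g as CaCO₃.
Equivalents of H⁺ required: 24,250 ÷ 50 g/eq = 485 eq = 485 mol HCl.
Mass of HCl: 485 × 36.5 = 17,700 g.
Mass of 36.9% solution: 17,700 / 0.369 = 47,980 g.
Volume: 47,980 g ÷ 1.1 g/mL = 43,610 mL.

43.6 L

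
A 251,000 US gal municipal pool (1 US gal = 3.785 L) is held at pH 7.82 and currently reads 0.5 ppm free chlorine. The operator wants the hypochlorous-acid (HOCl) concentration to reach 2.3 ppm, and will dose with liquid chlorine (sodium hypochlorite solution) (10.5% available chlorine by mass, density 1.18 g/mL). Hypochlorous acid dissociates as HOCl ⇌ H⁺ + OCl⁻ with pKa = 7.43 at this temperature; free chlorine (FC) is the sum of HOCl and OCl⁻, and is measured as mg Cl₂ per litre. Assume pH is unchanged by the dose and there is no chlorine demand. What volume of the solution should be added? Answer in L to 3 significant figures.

57.1 L

Volume: 251,000 US gal × 3.785 L/gal = 950,035 L.
[OCl⁻]/[HOCl] = 10^(pH − pKa) = 10^(7.82 − 7.43) = 2.455; fraction as HOCl = 1/(1 + 2.455) = 0.2895.
Free chlorine required for 2.3 ppm HOCl: 2.3 / 0.2895 = 7.946 ppm.
FC to add: 7.946 − 0.5 = 7.446 mg/L as Cl₂.
Cl₂ equivalent: 7.446 mg/L × 950,035 L = 7074 g.
Product at 10.5% available Cl: 7074 / 0.105 = 67,370 g.
Volume: 67,370 g ÷ 1.18 g/mL = 57,090 mL.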